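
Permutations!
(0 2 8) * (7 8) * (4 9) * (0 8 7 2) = (4 9) = [0, 1, 2, 3, 9, 5, 6, 7, 8, 4]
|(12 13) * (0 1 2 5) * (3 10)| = 4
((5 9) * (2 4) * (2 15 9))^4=(2 5 9 15 4)=[0, 1, 5, 3, 2, 9, 6, 7, 8, 15, 10, 11, 12, 13, 14, 4]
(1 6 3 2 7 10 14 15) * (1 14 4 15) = [0, 6, 7, 2, 15, 5, 3, 10, 8, 9, 4, 11, 12, 13, 1, 14] = (1 6 3 2 7 10 4 15 14)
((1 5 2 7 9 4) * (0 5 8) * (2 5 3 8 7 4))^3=(1 2 7 4 9)=[0, 2, 7, 3, 9, 5, 6, 4, 8, 1]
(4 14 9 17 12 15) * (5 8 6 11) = (4 14 9 17 12 15)(5 8 6 11) = [0, 1, 2, 3, 14, 8, 11, 7, 6, 17, 10, 5, 15, 13, 9, 4, 16, 12]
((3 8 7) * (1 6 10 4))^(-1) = [0, 4, 2, 7, 10, 5, 1, 8, 3, 9, 6] = (1 4 10 6)(3 7 8)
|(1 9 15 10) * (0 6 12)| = |(0 6 12)(1 9 15 10)| = 12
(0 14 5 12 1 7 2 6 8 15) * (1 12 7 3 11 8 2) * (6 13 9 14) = (0 6 2 13 9 14 5 7 1 3 11 8 15) = [6, 3, 13, 11, 4, 7, 2, 1, 15, 14, 10, 8, 12, 9, 5, 0]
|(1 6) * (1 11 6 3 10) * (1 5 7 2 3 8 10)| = 14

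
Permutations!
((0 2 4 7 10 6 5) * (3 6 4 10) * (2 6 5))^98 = (0 2 4 3)(5 6 10 7) = [2, 1, 4, 0, 3, 6, 10, 5, 8, 9, 7]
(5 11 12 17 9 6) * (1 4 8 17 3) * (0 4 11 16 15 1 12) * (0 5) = [4, 11, 2, 12, 8, 16, 0, 7, 17, 6, 10, 5, 3, 13, 14, 1, 15, 9] = (0 4 8 17 9 6)(1 11 5 16 15)(3 12)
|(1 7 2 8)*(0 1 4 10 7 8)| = 7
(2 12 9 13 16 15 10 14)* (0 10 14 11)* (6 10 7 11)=[7, 1, 12, 3, 4, 5, 10, 11, 8, 13, 6, 0, 9, 16, 2, 14, 15]=(0 7 11)(2 12 9 13 16 15 14)(6 10)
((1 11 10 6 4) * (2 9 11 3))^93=(1 10 2 4 11 3 6 9)=[0, 10, 4, 6, 11, 5, 9, 7, 8, 1, 2, 3]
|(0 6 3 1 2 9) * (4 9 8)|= |(0 6 3 1 2 8 4 9)|= 8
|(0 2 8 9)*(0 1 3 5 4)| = |(0 2 8 9 1 3 5 4)| = 8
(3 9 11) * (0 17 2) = [17, 1, 0, 9, 4, 5, 6, 7, 8, 11, 10, 3, 12, 13, 14, 15, 16, 2] = (0 17 2)(3 9 11)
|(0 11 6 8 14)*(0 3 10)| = 7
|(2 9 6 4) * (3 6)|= |(2 9 3 6 4)|= 5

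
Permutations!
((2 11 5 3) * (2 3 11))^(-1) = [0, 1, 2, 3, 4, 11, 6, 7, 8, 9, 10, 5] = (5 11)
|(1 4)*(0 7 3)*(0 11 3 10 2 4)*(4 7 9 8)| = |(0 9 8 4 1)(2 7 10)(3 11)| = 30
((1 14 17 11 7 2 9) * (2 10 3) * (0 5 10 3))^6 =[0, 2, 7, 11, 4, 5, 6, 17, 8, 3, 10, 14, 12, 13, 9, 15, 16, 1] =(1 2 7 17)(3 11 14 9)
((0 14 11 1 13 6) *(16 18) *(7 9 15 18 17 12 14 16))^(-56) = (18)(0 13 11 12 16 6 1 14 17) = [13, 14, 2, 3, 4, 5, 1, 7, 8, 9, 10, 12, 16, 11, 17, 15, 6, 0, 18]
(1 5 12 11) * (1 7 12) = (1 5)(7 12 11) = [0, 5, 2, 3, 4, 1, 6, 12, 8, 9, 10, 7, 11]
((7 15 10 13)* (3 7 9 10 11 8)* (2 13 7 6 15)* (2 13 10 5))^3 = (2 13)(3 11 6 8 15)(5 7)(9 10) = [0, 1, 13, 11, 4, 7, 8, 5, 15, 10, 9, 6, 12, 2, 14, 3]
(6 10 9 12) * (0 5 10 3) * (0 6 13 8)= (0 5 10 9 12 13 8)(3 6)= [5, 1, 2, 6, 4, 10, 3, 7, 0, 12, 9, 11, 13, 8]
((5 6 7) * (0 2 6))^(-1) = [5, 1, 0, 3, 4, 7, 2, 6] = (0 5 7 6 2)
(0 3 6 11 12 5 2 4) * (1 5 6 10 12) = (0 3 10 12 6 11 1 5 2 4) = [3, 5, 4, 10, 0, 2, 11, 7, 8, 9, 12, 1, 6]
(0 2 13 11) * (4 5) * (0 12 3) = [2, 1, 13, 0, 5, 4, 6, 7, 8, 9, 10, 12, 3, 11] = (0 2 13 11 12 3)(4 5)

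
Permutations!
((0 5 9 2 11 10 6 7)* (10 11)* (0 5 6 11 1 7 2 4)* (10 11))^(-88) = (0 2 1 5 4 6 11 7 9) = [2, 5, 1, 3, 6, 4, 11, 9, 8, 0, 10, 7]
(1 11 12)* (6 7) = [0, 11, 2, 3, 4, 5, 7, 6, 8, 9, 10, 12, 1] = (1 11 12)(6 7)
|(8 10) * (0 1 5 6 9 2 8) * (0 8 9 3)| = |(0 1 5 6 3)(2 9)(8 10)| = 10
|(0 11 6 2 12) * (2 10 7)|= 7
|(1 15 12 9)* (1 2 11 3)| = 7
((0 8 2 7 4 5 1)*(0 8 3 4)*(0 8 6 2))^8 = (0 8 7 2 6 1 5 4 3) = [8, 5, 6, 0, 3, 4, 1, 2, 7]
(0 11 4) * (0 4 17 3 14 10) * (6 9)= (0 11 17 3 14 10)(6 9)= [11, 1, 2, 14, 4, 5, 9, 7, 8, 6, 0, 17, 12, 13, 10, 15, 16, 3]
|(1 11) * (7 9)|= |(1 11)(7 9)|= 2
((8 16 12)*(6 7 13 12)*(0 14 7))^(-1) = (0 6 16 8 12 13 7 14) = [6, 1, 2, 3, 4, 5, 16, 14, 12, 9, 10, 11, 13, 7, 0, 15, 8]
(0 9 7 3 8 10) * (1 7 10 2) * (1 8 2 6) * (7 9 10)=[10, 9, 8, 2, 4, 5, 1, 3, 6, 7, 0]=(0 10)(1 9 7 3 2 8 6)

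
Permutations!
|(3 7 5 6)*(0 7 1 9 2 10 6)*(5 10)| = 9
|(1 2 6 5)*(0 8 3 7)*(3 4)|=|(0 8 4 3 7)(1 2 6 5)|=20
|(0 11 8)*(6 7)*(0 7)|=5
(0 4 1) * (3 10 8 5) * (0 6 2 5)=(0 4 1 6 2 5 3 10 8)=[4, 6, 5, 10, 1, 3, 2, 7, 0, 9, 8]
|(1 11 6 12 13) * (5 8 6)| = 7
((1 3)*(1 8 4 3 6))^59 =(1 6)(3 4 8) =[0, 6, 2, 4, 8, 5, 1, 7, 3]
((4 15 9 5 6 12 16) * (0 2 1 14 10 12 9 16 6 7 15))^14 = [2, 14, 1, 3, 0, 7, 9, 15, 8, 5, 12, 11, 6, 13, 10, 16, 4] = (0 2 1 14 10 12 6 9 5 7 15 16 4)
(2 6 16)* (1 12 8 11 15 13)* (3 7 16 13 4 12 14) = (1 14 3 7 16 2 6 13)(4 12 8 11 15) = [0, 14, 6, 7, 12, 5, 13, 16, 11, 9, 10, 15, 8, 1, 3, 4, 2]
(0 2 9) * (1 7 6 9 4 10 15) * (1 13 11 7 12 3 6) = (0 2 4 10 15 13 11 7 1 12 3 6 9) = [2, 12, 4, 6, 10, 5, 9, 1, 8, 0, 15, 7, 3, 11, 14, 13]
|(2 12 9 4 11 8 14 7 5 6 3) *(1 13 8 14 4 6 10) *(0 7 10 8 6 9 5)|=|(0 7)(1 13 6 3 2 12 5 8 4 11 14 10)|=12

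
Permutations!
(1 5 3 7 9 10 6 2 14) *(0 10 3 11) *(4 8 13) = (0 10 6 2 14 1 5 11)(3 7 9)(4 8 13) = [10, 5, 14, 7, 8, 11, 2, 9, 13, 3, 6, 0, 12, 4, 1]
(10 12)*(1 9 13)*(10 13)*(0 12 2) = (0 12 13 1 9 10 2) = [12, 9, 0, 3, 4, 5, 6, 7, 8, 10, 2, 11, 13, 1]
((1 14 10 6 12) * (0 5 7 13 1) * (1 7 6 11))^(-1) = [12, 11, 2, 3, 4, 0, 5, 13, 8, 9, 14, 10, 6, 7, 1] = (0 12 6 5)(1 11 10 14)(7 13)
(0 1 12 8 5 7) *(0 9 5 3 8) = (0 1 12)(3 8)(5 7 9) = [1, 12, 2, 8, 4, 7, 6, 9, 3, 5, 10, 11, 0]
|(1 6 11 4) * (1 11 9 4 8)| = 6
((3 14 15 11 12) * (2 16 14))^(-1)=(2 3 12 11 15 14 16)=[0, 1, 3, 12, 4, 5, 6, 7, 8, 9, 10, 15, 11, 13, 16, 14, 2]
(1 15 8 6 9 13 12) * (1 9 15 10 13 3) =(1 10 13 12 9 3)(6 15 8) =[0, 10, 2, 1, 4, 5, 15, 7, 6, 3, 13, 11, 9, 12, 14, 8]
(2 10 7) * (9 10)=(2 9 10 7)=[0, 1, 9, 3, 4, 5, 6, 2, 8, 10, 7]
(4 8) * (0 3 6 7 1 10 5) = [3, 10, 2, 6, 8, 0, 7, 1, 4, 9, 5] = (0 3 6 7 1 10 5)(4 8)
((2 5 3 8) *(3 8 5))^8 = (8) = [0, 1, 2, 3, 4, 5, 6, 7, 8]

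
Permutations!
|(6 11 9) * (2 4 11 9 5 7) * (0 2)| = |(0 2 4 11 5 7)(6 9)| = 6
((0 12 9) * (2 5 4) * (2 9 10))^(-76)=(0 12 10 2 5 4 9)=[12, 1, 5, 3, 9, 4, 6, 7, 8, 0, 2, 11, 10]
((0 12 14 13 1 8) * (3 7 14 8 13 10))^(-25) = (0 8 12)(1 13)(3 10 14 7) = [8, 13, 2, 10, 4, 5, 6, 3, 12, 9, 14, 11, 0, 1, 7]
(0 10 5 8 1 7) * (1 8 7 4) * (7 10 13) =[13, 4, 2, 3, 1, 10, 6, 0, 8, 9, 5, 11, 12, 7] =(0 13 7)(1 4)(5 10)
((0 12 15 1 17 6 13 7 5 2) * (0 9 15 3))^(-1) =(0 3 12)(1 15 9 2 5 7 13 6 17) =[3, 15, 5, 12, 4, 7, 17, 13, 8, 2, 10, 11, 0, 6, 14, 9, 16, 1]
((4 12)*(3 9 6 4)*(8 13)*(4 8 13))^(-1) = (13)(3 12 4 8 6 9) = [0, 1, 2, 12, 8, 5, 9, 7, 6, 3, 10, 11, 4, 13]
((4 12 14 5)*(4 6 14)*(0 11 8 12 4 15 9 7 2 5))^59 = [15, 1, 0, 3, 4, 11, 8, 14, 7, 6, 10, 9, 2, 13, 12, 5] = (0 15 5 11 9 6 8 7 14 12 2)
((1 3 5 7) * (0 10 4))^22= [10, 5, 2, 7, 0, 1, 6, 3, 8, 9, 4]= (0 10 4)(1 5)(3 7)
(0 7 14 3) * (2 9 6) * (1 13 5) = (0 7 14 3)(1 13 5)(2 9 6) = [7, 13, 9, 0, 4, 1, 2, 14, 8, 6, 10, 11, 12, 5, 3]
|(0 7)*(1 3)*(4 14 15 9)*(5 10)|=4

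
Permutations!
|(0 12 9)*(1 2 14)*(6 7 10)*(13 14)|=|(0 12 9)(1 2 13 14)(6 7 10)|=12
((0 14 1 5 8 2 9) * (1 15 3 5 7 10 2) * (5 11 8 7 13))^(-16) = (0 10 13 11 14 2 5 8 15 9 7 1 3) = [10, 3, 5, 0, 4, 8, 6, 1, 15, 7, 13, 14, 12, 11, 2, 9]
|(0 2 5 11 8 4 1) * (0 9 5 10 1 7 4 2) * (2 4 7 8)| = 6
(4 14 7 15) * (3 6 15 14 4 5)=(3 6 15 5)(7 14)=[0, 1, 2, 6, 4, 3, 15, 14, 8, 9, 10, 11, 12, 13, 7, 5]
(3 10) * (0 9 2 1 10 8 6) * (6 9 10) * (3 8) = (0 10 8 9 2 1 6) = [10, 6, 1, 3, 4, 5, 0, 7, 9, 2, 8]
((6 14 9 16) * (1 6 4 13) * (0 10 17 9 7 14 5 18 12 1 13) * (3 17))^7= (1 5 12 6 18)(7 14)= [0, 5, 2, 3, 4, 12, 18, 14, 8, 9, 10, 11, 6, 13, 7, 15, 16, 17, 1]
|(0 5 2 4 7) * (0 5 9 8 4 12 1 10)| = 10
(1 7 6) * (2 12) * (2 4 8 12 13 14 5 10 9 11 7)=(1 2 13 14 5 10 9 11 7 6)(4 8 12)=[0, 2, 13, 3, 8, 10, 1, 6, 12, 11, 9, 7, 4, 14, 5]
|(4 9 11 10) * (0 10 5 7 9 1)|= 4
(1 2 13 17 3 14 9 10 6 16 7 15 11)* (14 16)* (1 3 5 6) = [0, 2, 13, 16, 4, 6, 14, 15, 8, 10, 1, 3, 12, 17, 9, 11, 7, 5] = (1 2 13 17 5 6 14 9 10)(3 16 7 15 11)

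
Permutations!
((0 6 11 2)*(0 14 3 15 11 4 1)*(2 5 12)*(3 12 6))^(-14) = [15, 3, 14, 11, 0, 4, 1, 7, 8, 9, 10, 6, 2, 13, 12, 5] = (0 15 5 4)(1 3 11 6)(2 14 12)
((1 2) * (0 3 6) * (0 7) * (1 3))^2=(0 2 6)(1 3 7)=[2, 3, 6, 7, 4, 5, 0, 1]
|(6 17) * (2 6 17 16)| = 3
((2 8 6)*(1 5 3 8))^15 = [0, 8, 3, 2, 4, 6, 5, 7, 1] = (1 8)(2 3)(5 6)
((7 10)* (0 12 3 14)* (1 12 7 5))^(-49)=(0 14 3 12 1 5 10 7)=[14, 5, 2, 12, 4, 10, 6, 0, 8, 9, 7, 11, 1, 13, 3]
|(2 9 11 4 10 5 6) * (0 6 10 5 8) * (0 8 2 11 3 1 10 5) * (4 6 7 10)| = 8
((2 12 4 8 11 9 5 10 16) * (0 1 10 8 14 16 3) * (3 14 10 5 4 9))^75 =(0 8)(1 11)(2 14 4 12 16 10 9)(3 5) =[8, 11, 14, 5, 12, 3, 6, 7, 0, 2, 9, 1, 16, 13, 4, 15, 10]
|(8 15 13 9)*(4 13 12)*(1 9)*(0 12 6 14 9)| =5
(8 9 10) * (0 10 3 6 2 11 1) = (0 10 8 9 3 6 2 11 1) = [10, 0, 11, 6, 4, 5, 2, 7, 9, 3, 8, 1]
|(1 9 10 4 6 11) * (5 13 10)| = |(1 9 5 13 10 4 6 11)| = 8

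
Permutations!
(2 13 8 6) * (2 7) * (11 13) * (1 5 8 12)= [0, 5, 11, 3, 4, 8, 7, 2, 6, 9, 10, 13, 1, 12]= (1 5 8 6 7 2 11 13 12)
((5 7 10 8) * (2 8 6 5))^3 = (2 8)(5 6 10 7) = [0, 1, 8, 3, 4, 6, 10, 5, 2, 9, 7]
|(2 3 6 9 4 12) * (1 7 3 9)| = 4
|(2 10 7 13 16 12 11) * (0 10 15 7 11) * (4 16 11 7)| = |(0 10 7 13 11 2 15 4 16 12)| = 10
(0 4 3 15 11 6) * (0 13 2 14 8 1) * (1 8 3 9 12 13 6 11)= (0 4 9 12 13 2 14 3 15 1)= [4, 0, 14, 15, 9, 5, 6, 7, 8, 12, 10, 11, 13, 2, 3, 1]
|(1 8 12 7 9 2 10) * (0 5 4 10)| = |(0 5 4 10 1 8 12 7 9 2)| = 10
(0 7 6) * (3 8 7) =(0 3 8 7 6) =[3, 1, 2, 8, 4, 5, 0, 6, 7]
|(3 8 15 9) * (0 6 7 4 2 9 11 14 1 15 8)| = |(0 6 7 4 2 9 3)(1 15 11 14)| = 28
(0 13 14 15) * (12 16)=(0 13 14 15)(12 16)=[13, 1, 2, 3, 4, 5, 6, 7, 8, 9, 10, 11, 16, 14, 15, 0, 12]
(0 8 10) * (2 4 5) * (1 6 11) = (0 8 10)(1 6 11)(2 4 5) = [8, 6, 4, 3, 5, 2, 11, 7, 10, 9, 0, 1]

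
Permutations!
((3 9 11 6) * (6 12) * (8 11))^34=(3 12 8)(6 11 9)=[0, 1, 2, 12, 4, 5, 11, 7, 3, 6, 10, 9, 8]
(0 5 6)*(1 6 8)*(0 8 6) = (0 5 6 8 1) = [5, 0, 2, 3, 4, 6, 8, 7, 1]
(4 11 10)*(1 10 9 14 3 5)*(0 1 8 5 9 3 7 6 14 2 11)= [1, 10, 11, 9, 0, 8, 14, 6, 5, 2, 4, 3, 12, 13, 7]= (0 1 10 4)(2 11 3 9)(5 8)(6 14 7)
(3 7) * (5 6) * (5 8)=(3 7)(5 6 8)=[0, 1, 2, 7, 4, 6, 8, 3, 5]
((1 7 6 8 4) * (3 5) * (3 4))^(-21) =(8) =[0, 1, 2, 3, 4, 5, 6, 7, 8]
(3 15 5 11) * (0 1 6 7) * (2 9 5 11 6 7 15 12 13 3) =(0 1 7)(2 9 5 6 15 11)(3 12 13) =[1, 7, 9, 12, 4, 6, 15, 0, 8, 5, 10, 2, 13, 3, 14, 11]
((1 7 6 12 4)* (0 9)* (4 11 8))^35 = (12)(0 9) = [9, 1, 2, 3, 4, 5, 6, 7, 8, 0, 10, 11, 12]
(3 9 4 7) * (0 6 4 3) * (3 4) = (0 6 3 9 4 7) = [6, 1, 2, 9, 7, 5, 3, 0, 8, 4]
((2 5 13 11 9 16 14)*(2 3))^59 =(2 11 14 5 9 3 13 16) =[0, 1, 11, 13, 4, 9, 6, 7, 8, 3, 10, 14, 12, 16, 5, 15, 2]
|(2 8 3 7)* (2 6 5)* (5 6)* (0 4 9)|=|(0 4 9)(2 8 3 7 5)|=15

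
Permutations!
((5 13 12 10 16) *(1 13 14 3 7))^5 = (1 5 13 14 12 3 10 7 16) = [0, 5, 2, 10, 4, 13, 6, 16, 8, 9, 7, 11, 3, 14, 12, 15, 1]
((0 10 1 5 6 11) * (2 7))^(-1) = (0 11 6 5 1 10)(2 7) = [11, 10, 7, 3, 4, 1, 5, 2, 8, 9, 0, 6]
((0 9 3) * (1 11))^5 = [3, 11, 2, 9, 4, 5, 6, 7, 8, 0, 10, 1] = (0 3 9)(1 11)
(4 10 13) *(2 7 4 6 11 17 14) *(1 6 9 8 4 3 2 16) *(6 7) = (1 7 3 2 6 11 17 14 16)(4 10 13 9 8) = [0, 7, 6, 2, 10, 5, 11, 3, 4, 8, 13, 17, 12, 9, 16, 15, 1, 14]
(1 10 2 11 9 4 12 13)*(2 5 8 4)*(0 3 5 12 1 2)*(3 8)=(0 8 4 1 10 12 13 2 11 9)(3 5)=[8, 10, 11, 5, 1, 3, 6, 7, 4, 0, 12, 9, 13, 2]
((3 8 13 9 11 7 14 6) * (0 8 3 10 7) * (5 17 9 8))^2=(0 17 11 5 9)(6 7)(10 14)=[17, 1, 2, 3, 4, 9, 7, 6, 8, 0, 14, 5, 12, 13, 10, 15, 16, 11]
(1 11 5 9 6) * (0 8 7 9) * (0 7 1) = (0 8 1 11 5 7 9 6) = [8, 11, 2, 3, 4, 7, 0, 9, 1, 6, 10, 5]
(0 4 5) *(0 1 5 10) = [4, 5, 2, 3, 10, 1, 6, 7, 8, 9, 0] = (0 4 10)(1 5)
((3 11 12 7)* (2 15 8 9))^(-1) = (2 9 8 15)(3 7 12 11) = [0, 1, 9, 7, 4, 5, 6, 12, 15, 8, 10, 3, 11, 13, 14, 2]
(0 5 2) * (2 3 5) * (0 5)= (0 2 5 3)= [2, 1, 5, 0, 4, 3]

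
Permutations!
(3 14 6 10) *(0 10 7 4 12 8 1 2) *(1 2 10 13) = (0 13 1 10 3 14 6 7 4 12 8 2) = [13, 10, 0, 14, 12, 5, 7, 4, 2, 9, 3, 11, 8, 1, 6]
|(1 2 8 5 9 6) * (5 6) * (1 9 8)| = |(1 2)(5 8 6 9)| = 4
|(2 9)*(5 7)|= 2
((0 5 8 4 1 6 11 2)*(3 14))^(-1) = (0 2 11 6 1 4 8 5)(3 14) = [2, 4, 11, 14, 8, 0, 1, 7, 5, 9, 10, 6, 12, 13, 3]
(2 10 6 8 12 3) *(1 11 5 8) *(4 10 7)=(1 11 5 8 12 3 2 7 4 10 6)=[0, 11, 7, 2, 10, 8, 1, 4, 12, 9, 6, 5, 3]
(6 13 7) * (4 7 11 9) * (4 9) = [0, 1, 2, 3, 7, 5, 13, 6, 8, 9, 10, 4, 12, 11] = (4 7 6 13 11)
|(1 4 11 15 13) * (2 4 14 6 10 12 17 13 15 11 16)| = |(1 14 6 10 12 17 13)(2 4 16)| = 21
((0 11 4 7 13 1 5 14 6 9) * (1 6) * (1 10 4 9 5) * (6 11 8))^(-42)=(0 6 14 4 13 9 8 5 10 7 11)=[6, 1, 2, 3, 13, 10, 14, 11, 5, 8, 7, 0, 12, 9, 4]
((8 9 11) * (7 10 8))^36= (7 10 8 9 11)= [0, 1, 2, 3, 4, 5, 6, 10, 9, 11, 8, 7]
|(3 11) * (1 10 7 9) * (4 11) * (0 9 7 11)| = 7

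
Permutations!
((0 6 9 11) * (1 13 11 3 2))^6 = (0 13 2 9)(1 3 6 11) = [13, 3, 9, 6, 4, 5, 11, 7, 8, 0, 10, 1, 12, 2]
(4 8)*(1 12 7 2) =(1 12 7 2)(4 8) =[0, 12, 1, 3, 8, 5, 6, 2, 4, 9, 10, 11, 7]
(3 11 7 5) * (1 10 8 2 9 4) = [0, 10, 9, 11, 1, 3, 6, 5, 2, 4, 8, 7] = (1 10 8 2 9 4)(3 11 7 5)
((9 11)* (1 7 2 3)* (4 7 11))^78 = (1 11 9 4 7 2 3) = [0, 11, 3, 1, 7, 5, 6, 2, 8, 4, 10, 9]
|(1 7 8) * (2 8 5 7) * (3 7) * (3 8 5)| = |(1 2 5 8)(3 7)| = 4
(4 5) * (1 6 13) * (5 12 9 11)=[0, 6, 2, 3, 12, 4, 13, 7, 8, 11, 10, 5, 9, 1]=(1 6 13)(4 12 9 11 5)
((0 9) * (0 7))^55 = (0 9 7) = [9, 1, 2, 3, 4, 5, 6, 0, 8, 7]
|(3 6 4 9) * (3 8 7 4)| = |(3 6)(4 9 8 7)| = 4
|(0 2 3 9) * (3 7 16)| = |(0 2 7 16 3 9)| = 6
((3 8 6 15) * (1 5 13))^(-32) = (15)(1 5 13) = [0, 5, 2, 3, 4, 13, 6, 7, 8, 9, 10, 11, 12, 1, 14, 15]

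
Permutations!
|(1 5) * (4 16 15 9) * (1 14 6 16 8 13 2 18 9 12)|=|(1 5 14 6 16 15 12)(2 18 9 4 8 13)|=42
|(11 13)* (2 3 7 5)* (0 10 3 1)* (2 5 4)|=|(0 10 3 7 4 2 1)(11 13)|=14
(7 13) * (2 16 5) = [0, 1, 16, 3, 4, 2, 6, 13, 8, 9, 10, 11, 12, 7, 14, 15, 5] = (2 16 5)(7 13)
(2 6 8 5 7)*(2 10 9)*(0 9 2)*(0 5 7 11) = (0 9 5 11)(2 6 8 7 10) = [9, 1, 6, 3, 4, 11, 8, 10, 7, 5, 2, 0]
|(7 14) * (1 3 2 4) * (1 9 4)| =|(1 3 2)(4 9)(7 14)| =6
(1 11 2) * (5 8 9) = (1 11 2)(5 8 9) = [0, 11, 1, 3, 4, 8, 6, 7, 9, 5, 10, 2]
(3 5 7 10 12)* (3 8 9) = (3 5 7 10 12 8 9) = [0, 1, 2, 5, 4, 7, 6, 10, 9, 3, 12, 11, 8]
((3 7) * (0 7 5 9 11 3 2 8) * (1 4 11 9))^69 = (0 7 2 8)(1 5 3 11 4) = [7, 5, 8, 11, 1, 3, 6, 2, 0, 9, 10, 4]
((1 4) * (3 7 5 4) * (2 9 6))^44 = [0, 4, 6, 1, 5, 7, 9, 3, 8, 2] = (1 4 5 7 3)(2 6 9)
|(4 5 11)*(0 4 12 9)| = |(0 4 5 11 12 9)| = 6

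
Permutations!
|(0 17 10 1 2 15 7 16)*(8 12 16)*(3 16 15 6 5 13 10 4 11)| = |(0 17 4 11 3 16)(1 2 6 5 13 10)(7 8 12 15)| = 12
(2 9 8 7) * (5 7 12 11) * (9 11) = (2 11 5 7)(8 12 9) = [0, 1, 11, 3, 4, 7, 6, 2, 12, 8, 10, 5, 9]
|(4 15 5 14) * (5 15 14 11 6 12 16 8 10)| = 14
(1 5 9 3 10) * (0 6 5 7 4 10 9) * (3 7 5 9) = (0 6 9 7 4 10 1 5) = [6, 5, 2, 3, 10, 0, 9, 4, 8, 7, 1]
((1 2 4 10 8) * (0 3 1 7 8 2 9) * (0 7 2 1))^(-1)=(0 3)(1 10 4 2 8 7 9)=[3, 10, 8, 0, 2, 5, 6, 9, 7, 1, 4]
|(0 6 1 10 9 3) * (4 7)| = 6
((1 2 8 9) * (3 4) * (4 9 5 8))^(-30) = (9) = [0, 1, 2, 3, 4, 5, 6, 7, 8, 9]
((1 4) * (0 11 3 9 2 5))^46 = [2, 1, 3, 0, 4, 9, 6, 7, 8, 11, 10, 5] = (0 2 3)(5 9 11)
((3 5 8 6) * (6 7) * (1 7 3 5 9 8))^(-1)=(1 5 6 7)(3 8 9)=[0, 5, 2, 8, 4, 6, 7, 1, 9, 3]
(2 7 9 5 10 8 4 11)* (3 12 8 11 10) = (2 7 9 5 3 12 8 4 10 11) = [0, 1, 7, 12, 10, 3, 6, 9, 4, 5, 11, 2, 8]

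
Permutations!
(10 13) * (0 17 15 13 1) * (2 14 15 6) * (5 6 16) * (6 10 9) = (0 17 16 5 10 1)(2 14 15 13 9 6) = [17, 0, 14, 3, 4, 10, 2, 7, 8, 6, 1, 11, 12, 9, 15, 13, 5, 16]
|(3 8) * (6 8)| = 3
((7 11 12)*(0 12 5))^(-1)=(0 5 11 7 12)=[5, 1, 2, 3, 4, 11, 6, 12, 8, 9, 10, 7, 0]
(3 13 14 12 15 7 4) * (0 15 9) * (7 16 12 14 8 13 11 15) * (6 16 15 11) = (0 7 4 3 6 16 12 9)(8 13) = [7, 1, 2, 6, 3, 5, 16, 4, 13, 0, 10, 11, 9, 8, 14, 15, 12]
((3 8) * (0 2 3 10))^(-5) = (10) = [0, 1, 2, 3, 4, 5, 6, 7, 8, 9, 10]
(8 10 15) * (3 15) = (3 15 8 10) = [0, 1, 2, 15, 4, 5, 6, 7, 10, 9, 3, 11, 12, 13, 14, 8]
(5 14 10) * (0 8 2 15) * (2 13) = [8, 1, 15, 3, 4, 14, 6, 7, 13, 9, 5, 11, 12, 2, 10, 0] = (0 8 13 2 15)(5 14 10)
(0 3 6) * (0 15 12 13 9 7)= (0 3 6 15 12 13 9 7)= [3, 1, 2, 6, 4, 5, 15, 0, 8, 7, 10, 11, 13, 9, 14, 12]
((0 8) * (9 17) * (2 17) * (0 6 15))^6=(17)(0 6)(8 15)=[6, 1, 2, 3, 4, 5, 0, 7, 15, 9, 10, 11, 12, 13, 14, 8, 16, 17]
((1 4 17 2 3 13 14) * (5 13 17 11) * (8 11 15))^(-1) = (1 14 13 5 11 8 15 4)(2 17 3) = [0, 14, 17, 2, 1, 11, 6, 7, 15, 9, 10, 8, 12, 5, 13, 4, 16, 3]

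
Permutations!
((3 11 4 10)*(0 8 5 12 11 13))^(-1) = (0 13 3 10 4 11 12 5 8) = [13, 1, 2, 10, 11, 8, 6, 7, 0, 9, 4, 12, 5, 3]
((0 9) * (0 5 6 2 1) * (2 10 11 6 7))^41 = (0 1 2 7 5 9)(6 11 10) = [1, 2, 7, 3, 4, 9, 11, 5, 8, 0, 6, 10]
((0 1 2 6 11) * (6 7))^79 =[1, 2, 7, 3, 4, 5, 11, 6, 8, 9, 10, 0] =(0 1 2 7 6 11)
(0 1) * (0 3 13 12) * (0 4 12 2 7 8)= (0 1 3 13 2 7 8)(4 12)= [1, 3, 7, 13, 12, 5, 6, 8, 0, 9, 10, 11, 4, 2]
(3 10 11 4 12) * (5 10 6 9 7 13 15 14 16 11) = (3 6 9 7 13 15 14 16 11 4 12)(5 10) = [0, 1, 2, 6, 12, 10, 9, 13, 8, 7, 5, 4, 3, 15, 16, 14, 11]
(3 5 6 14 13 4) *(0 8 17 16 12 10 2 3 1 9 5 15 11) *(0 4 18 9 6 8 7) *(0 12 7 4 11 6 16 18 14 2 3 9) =(0 4 1 16 7 12 10 3 15 6 2 9 5 8 17 18)(13 14) =[4, 16, 9, 15, 1, 8, 2, 12, 17, 5, 3, 11, 10, 14, 13, 6, 7, 18, 0]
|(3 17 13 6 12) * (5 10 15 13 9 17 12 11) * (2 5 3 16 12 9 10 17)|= 10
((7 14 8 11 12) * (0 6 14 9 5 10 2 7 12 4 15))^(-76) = (0 6 14 8 11 4 15)(2 10 5 9 7) = [6, 1, 10, 3, 15, 9, 14, 2, 11, 7, 5, 4, 12, 13, 8, 0]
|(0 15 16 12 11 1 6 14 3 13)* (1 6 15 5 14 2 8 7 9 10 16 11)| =55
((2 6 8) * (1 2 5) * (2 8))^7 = (1 8 5)(2 6) = [0, 8, 6, 3, 4, 1, 2, 7, 5]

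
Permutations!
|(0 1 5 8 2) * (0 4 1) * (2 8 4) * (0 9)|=|(0 9)(1 5 4)|=6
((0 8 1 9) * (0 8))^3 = [0, 1, 2, 3, 4, 5, 6, 7, 8, 9] = (9)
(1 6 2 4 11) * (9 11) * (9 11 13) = (1 6 2 4 11)(9 13) = [0, 6, 4, 3, 11, 5, 2, 7, 8, 13, 10, 1, 12, 9]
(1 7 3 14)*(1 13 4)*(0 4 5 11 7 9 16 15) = (0 4 1 9 16 15)(3 14 13 5 11 7) = [4, 9, 2, 14, 1, 11, 6, 3, 8, 16, 10, 7, 12, 5, 13, 0, 15]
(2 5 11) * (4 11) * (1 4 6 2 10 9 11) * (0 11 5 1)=[11, 4, 1, 3, 0, 6, 2, 7, 8, 5, 9, 10]=(0 11 10 9 5 6 2 1 4)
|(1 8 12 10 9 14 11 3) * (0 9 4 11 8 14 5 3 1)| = 28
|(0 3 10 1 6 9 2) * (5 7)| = 14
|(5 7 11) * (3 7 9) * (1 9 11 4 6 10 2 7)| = 30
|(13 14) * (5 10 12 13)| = 5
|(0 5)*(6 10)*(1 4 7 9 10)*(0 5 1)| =7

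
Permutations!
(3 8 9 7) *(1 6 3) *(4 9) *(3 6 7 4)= (1 7)(3 8)(4 9)= [0, 7, 2, 8, 9, 5, 6, 1, 3, 4]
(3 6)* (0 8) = (0 8)(3 6) = [8, 1, 2, 6, 4, 5, 3, 7, 0]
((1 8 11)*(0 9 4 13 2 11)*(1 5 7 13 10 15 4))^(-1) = (0 8 1 9)(2 13 7 5 11)(4 15 10) = [8, 9, 13, 3, 15, 11, 6, 5, 1, 0, 4, 2, 12, 7, 14, 10]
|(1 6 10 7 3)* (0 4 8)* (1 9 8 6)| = 8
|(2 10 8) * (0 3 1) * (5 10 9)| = |(0 3 1)(2 9 5 10 8)| = 15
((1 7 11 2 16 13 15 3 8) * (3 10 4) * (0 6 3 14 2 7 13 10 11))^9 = (2 14 4 10 16) = [0, 1, 14, 3, 10, 5, 6, 7, 8, 9, 16, 11, 12, 13, 4, 15, 2]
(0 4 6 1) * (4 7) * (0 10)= (0 7 4 6 1 10)= [7, 10, 2, 3, 6, 5, 1, 4, 8, 9, 0]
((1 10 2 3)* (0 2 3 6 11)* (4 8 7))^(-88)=(11)(1 3 10)(4 7 8)=[0, 3, 2, 10, 7, 5, 6, 8, 4, 9, 1, 11]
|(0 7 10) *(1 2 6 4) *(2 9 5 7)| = |(0 2 6 4 1 9 5 7 10)| = 9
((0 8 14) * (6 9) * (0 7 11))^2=(0 14 11 8 7)=[14, 1, 2, 3, 4, 5, 6, 0, 7, 9, 10, 8, 12, 13, 11]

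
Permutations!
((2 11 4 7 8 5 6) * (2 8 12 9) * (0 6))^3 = [5, 1, 7, 3, 9, 8, 0, 2, 6, 4, 10, 12, 11] = (0 5 8 6)(2 7)(4 9)(11 12)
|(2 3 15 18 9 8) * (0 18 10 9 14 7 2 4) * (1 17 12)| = |(0 18 14 7 2 3 15 10 9 8 4)(1 17 12)| = 33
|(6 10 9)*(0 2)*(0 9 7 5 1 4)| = 9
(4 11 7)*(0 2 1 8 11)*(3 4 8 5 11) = (0 2 1 5 11 7 8 3 4) = [2, 5, 1, 4, 0, 11, 6, 8, 3, 9, 10, 7]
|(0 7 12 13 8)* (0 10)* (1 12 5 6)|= 9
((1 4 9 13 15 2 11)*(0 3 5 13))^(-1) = (0 9 4 1 11 2 15 13 5 3) = [9, 11, 15, 0, 1, 3, 6, 7, 8, 4, 10, 2, 12, 5, 14, 13]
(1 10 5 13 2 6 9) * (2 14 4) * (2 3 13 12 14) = (1 10 5 12 14 4 3 13 2 6 9) = [0, 10, 6, 13, 3, 12, 9, 7, 8, 1, 5, 11, 14, 2, 4]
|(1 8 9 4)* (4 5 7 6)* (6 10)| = 8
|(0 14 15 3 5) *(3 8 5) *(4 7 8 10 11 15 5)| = |(0 14 5)(4 7 8)(10 11 15)| = 3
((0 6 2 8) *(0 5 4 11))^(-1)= (0 11 4 5 8 2 6)= [11, 1, 6, 3, 5, 8, 0, 7, 2, 9, 10, 4]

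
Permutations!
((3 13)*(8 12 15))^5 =(3 13)(8 15 12) =[0, 1, 2, 13, 4, 5, 6, 7, 15, 9, 10, 11, 8, 3, 14, 12]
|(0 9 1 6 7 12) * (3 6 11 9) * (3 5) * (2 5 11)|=|(0 11 9 1 2 5 3 6 7 12)|=10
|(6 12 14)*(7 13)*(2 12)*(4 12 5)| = |(2 5 4 12 14 6)(7 13)| = 6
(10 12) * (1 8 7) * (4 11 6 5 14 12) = [0, 8, 2, 3, 11, 14, 5, 1, 7, 9, 4, 6, 10, 13, 12] = (1 8 7)(4 11 6 5 14 12 10)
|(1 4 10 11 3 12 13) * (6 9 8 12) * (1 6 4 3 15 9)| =11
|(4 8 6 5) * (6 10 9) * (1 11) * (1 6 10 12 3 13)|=18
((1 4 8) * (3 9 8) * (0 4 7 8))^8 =(9)(1 8 7) =[0, 8, 2, 3, 4, 5, 6, 1, 7, 9]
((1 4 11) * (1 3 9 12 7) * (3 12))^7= [0, 11, 2, 9, 12, 5, 6, 4, 8, 3, 10, 7, 1]= (1 11 7 4 12)(3 9)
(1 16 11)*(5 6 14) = [0, 16, 2, 3, 4, 6, 14, 7, 8, 9, 10, 1, 12, 13, 5, 15, 11] = (1 16 11)(5 6 14)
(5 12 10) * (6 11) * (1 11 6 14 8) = (1 11 14 8)(5 12 10) = [0, 11, 2, 3, 4, 12, 6, 7, 1, 9, 5, 14, 10, 13, 8]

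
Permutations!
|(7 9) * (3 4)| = 2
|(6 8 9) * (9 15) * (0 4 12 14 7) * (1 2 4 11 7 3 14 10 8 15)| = 6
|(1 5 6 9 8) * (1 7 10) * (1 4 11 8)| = |(1 5 6 9)(4 11 8 7 10)| = 20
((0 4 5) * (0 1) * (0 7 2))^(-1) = (0 2 7 1 5 4) = [2, 5, 7, 3, 0, 4, 6, 1]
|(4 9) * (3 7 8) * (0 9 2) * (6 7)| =4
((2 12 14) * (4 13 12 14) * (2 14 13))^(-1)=[0, 1, 4, 3, 12, 5, 6, 7, 8, 9, 10, 11, 13, 2, 14]=(14)(2 4 12 13)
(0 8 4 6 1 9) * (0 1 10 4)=(0 8)(1 9)(4 6 10)=[8, 9, 2, 3, 6, 5, 10, 7, 0, 1, 4]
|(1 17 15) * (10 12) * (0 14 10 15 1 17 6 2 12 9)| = |(0 14 10 9)(1 6 2 12 15 17)| = 12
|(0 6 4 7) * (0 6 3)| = |(0 3)(4 7 6)| = 6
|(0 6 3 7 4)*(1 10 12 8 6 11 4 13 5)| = 9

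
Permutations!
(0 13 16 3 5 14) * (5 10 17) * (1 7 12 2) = (0 13 16 3 10 17 5 14)(1 7 12 2) = [13, 7, 1, 10, 4, 14, 6, 12, 8, 9, 17, 11, 2, 16, 0, 15, 3, 5]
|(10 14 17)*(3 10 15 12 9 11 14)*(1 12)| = |(1 12 9 11 14 17 15)(3 10)| = 14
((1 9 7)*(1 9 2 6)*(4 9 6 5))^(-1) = (1 6 7 9 4 5 2) = [0, 6, 1, 3, 5, 2, 7, 9, 8, 4]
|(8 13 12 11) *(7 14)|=4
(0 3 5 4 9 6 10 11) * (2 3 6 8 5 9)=[6, 1, 3, 9, 2, 4, 10, 7, 5, 8, 11, 0]=(0 6 10 11)(2 3 9 8 5 4)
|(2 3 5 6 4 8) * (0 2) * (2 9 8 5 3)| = |(0 9 8)(4 5 6)| = 3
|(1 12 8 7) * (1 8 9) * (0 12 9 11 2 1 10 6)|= 8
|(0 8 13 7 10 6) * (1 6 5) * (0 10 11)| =20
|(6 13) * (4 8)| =2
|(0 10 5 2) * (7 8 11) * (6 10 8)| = |(0 8 11 7 6 10 5 2)| = 8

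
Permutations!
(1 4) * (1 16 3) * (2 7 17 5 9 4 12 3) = (1 12 3)(2 7 17 5 9 4 16) = [0, 12, 7, 1, 16, 9, 6, 17, 8, 4, 10, 11, 3, 13, 14, 15, 2, 5]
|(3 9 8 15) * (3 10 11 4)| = |(3 9 8 15 10 11 4)| = 7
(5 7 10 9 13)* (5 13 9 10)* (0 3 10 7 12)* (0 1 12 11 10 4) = (13)(0 3 4)(1 12)(5 11 10 7) = [3, 12, 2, 4, 0, 11, 6, 5, 8, 9, 7, 10, 1, 13]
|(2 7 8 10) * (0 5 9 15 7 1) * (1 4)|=10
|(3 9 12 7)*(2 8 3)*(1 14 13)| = |(1 14 13)(2 8 3 9 12 7)| = 6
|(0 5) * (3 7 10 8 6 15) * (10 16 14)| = |(0 5)(3 7 16 14 10 8 6 15)| = 8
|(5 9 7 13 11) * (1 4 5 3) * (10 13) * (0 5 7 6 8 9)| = 42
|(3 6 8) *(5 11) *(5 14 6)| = |(3 5 11 14 6 8)| = 6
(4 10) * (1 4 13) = [0, 4, 2, 3, 10, 5, 6, 7, 8, 9, 13, 11, 12, 1] = (1 4 10 13)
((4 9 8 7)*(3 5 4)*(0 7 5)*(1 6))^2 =(0 3 7)(4 8)(5 9) =[3, 1, 2, 7, 8, 9, 6, 0, 4, 5]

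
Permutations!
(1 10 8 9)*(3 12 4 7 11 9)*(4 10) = (1 4 7 11 9)(3 12 10 8) = [0, 4, 2, 12, 7, 5, 6, 11, 3, 1, 8, 9, 10]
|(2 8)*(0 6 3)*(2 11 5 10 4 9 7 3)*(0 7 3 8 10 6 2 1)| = |(0 2 10 4 9 3 7 8 11 5 6 1)| = 12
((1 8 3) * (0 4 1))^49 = [3, 4, 2, 8, 0, 5, 6, 7, 1] = (0 3 8 1 4)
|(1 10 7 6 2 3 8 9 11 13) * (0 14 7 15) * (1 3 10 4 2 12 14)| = 60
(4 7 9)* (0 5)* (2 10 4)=(0 5)(2 10 4 7 9)=[5, 1, 10, 3, 7, 0, 6, 9, 8, 2, 4]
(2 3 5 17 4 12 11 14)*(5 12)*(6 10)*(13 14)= [0, 1, 3, 12, 5, 17, 10, 7, 8, 9, 6, 13, 11, 14, 2, 15, 16, 4]= (2 3 12 11 13 14)(4 5 17)(6 10)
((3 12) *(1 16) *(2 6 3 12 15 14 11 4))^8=(16)(2 6 3 15 14 11 4)=[0, 1, 6, 15, 2, 5, 3, 7, 8, 9, 10, 4, 12, 13, 11, 14, 16]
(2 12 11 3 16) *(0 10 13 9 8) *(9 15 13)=[10, 1, 12, 16, 4, 5, 6, 7, 0, 8, 9, 3, 11, 15, 14, 13, 2]=(0 10 9 8)(2 12 11 3 16)(13 15)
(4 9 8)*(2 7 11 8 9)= [0, 1, 7, 3, 2, 5, 6, 11, 4, 9, 10, 8]= (2 7 11 8 4)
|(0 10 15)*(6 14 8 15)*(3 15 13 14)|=|(0 10 6 3 15)(8 13 14)|=15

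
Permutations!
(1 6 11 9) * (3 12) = [0, 6, 2, 12, 4, 5, 11, 7, 8, 1, 10, 9, 3] = (1 6 11 9)(3 12)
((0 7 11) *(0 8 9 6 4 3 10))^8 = (0 10 3 4 6 9 8 11 7) = [10, 1, 2, 4, 6, 5, 9, 0, 11, 8, 3, 7]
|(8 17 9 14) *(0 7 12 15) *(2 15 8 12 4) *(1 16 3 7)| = 40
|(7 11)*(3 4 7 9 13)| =6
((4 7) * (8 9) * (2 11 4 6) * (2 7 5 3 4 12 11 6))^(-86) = (12)(2 6 7)(3 4 5) = [0, 1, 6, 4, 5, 3, 7, 2, 8, 9, 10, 11, 12]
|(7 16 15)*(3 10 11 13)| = 12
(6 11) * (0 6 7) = (0 6 11 7) = [6, 1, 2, 3, 4, 5, 11, 0, 8, 9, 10, 7]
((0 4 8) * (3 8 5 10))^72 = (10) = [0, 1, 2, 3, 4, 5, 6, 7, 8, 9, 10]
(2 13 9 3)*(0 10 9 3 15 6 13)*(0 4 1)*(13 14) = [10, 0, 4, 2, 1, 5, 14, 7, 8, 15, 9, 11, 12, 3, 13, 6] = (0 10 9 15 6 14 13 3 2 4 1)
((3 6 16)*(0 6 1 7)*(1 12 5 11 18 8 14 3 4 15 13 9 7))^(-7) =(18)(0 6 16 4 15 13 9 7) =[6, 1, 2, 3, 15, 5, 16, 0, 8, 7, 10, 11, 12, 9, 14, 13, 4, 17, 18]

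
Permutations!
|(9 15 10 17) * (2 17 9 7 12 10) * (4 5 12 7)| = 8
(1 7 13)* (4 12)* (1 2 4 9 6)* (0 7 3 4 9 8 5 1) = (0 7 13 2 9 6)(1 3 4 12 8 5) = [7, 3, 9, 4, 12, 1, 0, 13, 5, 6, 10, 11, 8, 2]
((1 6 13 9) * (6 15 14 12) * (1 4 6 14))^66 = (15)(4 13)(6 9) = [0, 1, 2, 3, 13, 5, 9, 7, 8, 6, 10, 11, 12, 4, 14, 15]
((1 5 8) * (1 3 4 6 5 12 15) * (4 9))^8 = (1 15 12)(3 4 5)(6 8 9) = [0, 15, 2, 4, 5, 3, 8, 7, 9, 6, 10, 11, 1, 13, 14, 12]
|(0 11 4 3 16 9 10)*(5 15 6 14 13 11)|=12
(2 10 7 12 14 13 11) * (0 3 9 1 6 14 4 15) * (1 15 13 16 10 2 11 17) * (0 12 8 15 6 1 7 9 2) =(0 3 2)(4 13 17 7 8 15 12)(6 14 16 10 9) =[3, 1, 0, 2, 13, 5, 14, 8, 15, 6, 9, 11, 4, 17, 16, 12, 10, 7]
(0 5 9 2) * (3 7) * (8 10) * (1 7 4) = (0 5 9 2)(1 7 3 4)(8 10) = [5, 7, 0, 4, 1, 9, 6, 3, 10, 2, 8]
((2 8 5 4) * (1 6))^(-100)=[0, 1, 2, 3, 4, 5, 6, 7, 8]=(8)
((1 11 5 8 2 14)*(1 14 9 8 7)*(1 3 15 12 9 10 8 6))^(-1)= (1 6 9 12 15 3 7 5 11)(2 8 10)= [0, 6, 8, 7, 4, 11, 9, 5, 10, 12, 2, 1, 15, 13, 14, 3]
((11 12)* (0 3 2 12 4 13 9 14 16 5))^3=(0 12 13 16 3 11 9 5 2 4 14)=[12, 1, 4, 11, 14, 2, 6, 7, 8, 5, 10, 9, 13, 16, 0, 15, 3]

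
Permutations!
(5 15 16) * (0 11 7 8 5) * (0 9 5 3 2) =[11, 1, 0, 2, 4, 15, 6, 8, 3, 5, 10, 7, 12, 13, 14, 16, 9] =(0 11 7 8 3 2)(5 15 16 9)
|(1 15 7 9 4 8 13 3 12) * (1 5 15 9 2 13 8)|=21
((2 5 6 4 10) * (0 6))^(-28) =(0 4 2)(5 6 10) =[4, 1, 0, 3, 2, 6, 10, 7, 8, 9, 5]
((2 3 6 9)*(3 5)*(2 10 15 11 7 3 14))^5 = [0, 1, 14, 11, 4, 2, 7, 15, 8, 3, 6, 10, 12, 13, 5, 9] = (2 14 5)(3 11 10 6 7 15 9)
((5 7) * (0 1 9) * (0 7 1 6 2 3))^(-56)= (9)= [0, 1, 2, 3, 4, 5, 6, 7, 8, 9]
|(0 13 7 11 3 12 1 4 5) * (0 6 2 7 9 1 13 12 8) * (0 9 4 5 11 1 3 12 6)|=12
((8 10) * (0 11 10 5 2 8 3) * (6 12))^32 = (12)(2 5 8) = [0, 1, 5, 3, 4, 8, 6, 7, 2, 9, 10, 11, 12]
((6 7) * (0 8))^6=(8)=[0, 1, 2, 3, 4, 5, 6, 7, 8]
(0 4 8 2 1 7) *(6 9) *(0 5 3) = (0 4 8 2 1 7 5 3)(6 9) = [4, 7, 1, 0, 8, 3, 9, 5, 2, 6]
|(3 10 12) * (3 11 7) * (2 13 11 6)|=8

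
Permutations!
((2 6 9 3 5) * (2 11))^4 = (2 5 9)(3 6 11) = [0, 1, 5, 6, 4, 9, 11, 7, 8, 2, 10, 3]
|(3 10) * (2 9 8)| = 6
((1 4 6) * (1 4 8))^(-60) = (8) = [0, 1, 2, 3, 4, 5, 6, 7, 8]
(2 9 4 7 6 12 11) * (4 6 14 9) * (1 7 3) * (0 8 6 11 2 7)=[8, 0, 4, 1, 3, 5, 12, 14, 6, 11, 10, 7, 2, 13, 9]=(0 8 6 12 2 4 3 1)(7 14 9 11)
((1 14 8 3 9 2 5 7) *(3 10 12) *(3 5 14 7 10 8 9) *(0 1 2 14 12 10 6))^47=(0 5 2 1 6 12 7)(9 14)=[5, 6, 1, 3, 4, 2, 12, 0, 8, 14, 10, 11, 7, 13, 9]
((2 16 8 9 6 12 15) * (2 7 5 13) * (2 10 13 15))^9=[0, 1, 9, 3, 4, 5, 16, 7, 12, 2, 13, 11, 8, 10, 14, 15, 6]=(2 9)(6 16)(8 12)(10 13)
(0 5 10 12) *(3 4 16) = (0 5 10 12)(3 4 16) = [5, 1, 2, 4, 16, 10, 6, 7, 8, 9, 12, 11, 0, 13, 14, 15, 3]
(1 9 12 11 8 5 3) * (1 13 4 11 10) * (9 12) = (1 12 10)(3 13 4 11 8 5) = [0, 12, 2, 13, 11, 3, 6, 7, 5, 9, 1, 8, 10, 4]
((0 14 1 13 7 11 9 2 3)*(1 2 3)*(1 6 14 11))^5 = [11, 7, 14, 0, 4, 5, 2, 13, 8, 3, 10, 9, 12, 1, 6] = (0 11 9 3)(1 7 13)(2 14 6)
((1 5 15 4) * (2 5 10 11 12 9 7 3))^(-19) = [0, 12, 4, 15, 11, 1, 6, 5, 8, 2, 9, 7, 3, 13, 14, 10] = (1 12 3 15 10 9 2 4 11 7 5)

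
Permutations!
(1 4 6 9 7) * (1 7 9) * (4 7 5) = (9)(1 7 5 4 6) = [0, 7, 2, 3, 6, 4, 1, 5, 8, 9]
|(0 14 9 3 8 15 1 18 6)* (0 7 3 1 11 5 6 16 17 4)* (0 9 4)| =56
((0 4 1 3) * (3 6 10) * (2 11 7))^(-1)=(0 3 10 6 1 4)(2 7 11)=[3, 4, 7, 10, 0, 5, 1, 11, 8, 9, 6, 2]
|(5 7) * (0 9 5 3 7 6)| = |(0 9 5 6)(3 7)| = 4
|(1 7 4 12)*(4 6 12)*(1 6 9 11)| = 4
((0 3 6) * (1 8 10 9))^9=(1 8 10 9)=[0, 8, 2, 3, 4, 5, 6, 7, 10, 1, 9]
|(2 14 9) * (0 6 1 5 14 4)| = 8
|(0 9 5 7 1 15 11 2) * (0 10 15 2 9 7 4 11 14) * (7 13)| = 8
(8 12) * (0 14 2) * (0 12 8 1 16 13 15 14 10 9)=(0 10 9)(1 16 13 15 14 2 12)=[10, 16, 12, 3, 4, 5, 6, 7, 8, 0, 9, 11, 1, 15, 2, 14, 13]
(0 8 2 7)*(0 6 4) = (0 8 2 7 6 4) = [8, 1, 7, 3, 0, 5, 4, 6, 2]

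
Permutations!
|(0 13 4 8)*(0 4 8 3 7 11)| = 7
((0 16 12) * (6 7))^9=[0, 1, 2, 3, 4, 5, 7, 6, 8, 9, 10, 11, 12, 13, 14, 15, 16]=(16)(6 7)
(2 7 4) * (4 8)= (2 7 8 4)= [0, 1, 7, 3, 2, 5, 6, 8, 4]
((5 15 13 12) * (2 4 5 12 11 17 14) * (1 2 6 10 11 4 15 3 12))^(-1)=(1 12 3 5 4 13 15 2)(6 14 17 11 10)=[0, 12, 1, 5, 13, 4, 14, 7, 8, 9, 6, 10, 3, 15, 17, 2, 16, 11]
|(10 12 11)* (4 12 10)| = |(4 12 11)| = 3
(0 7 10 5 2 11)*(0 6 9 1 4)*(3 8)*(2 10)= (0 7 2 11 6 9 1 4)(3 8)(5 10)= [7, 4, 11, 8, 0, 10, 9, 2, 3, 1, 5, 6]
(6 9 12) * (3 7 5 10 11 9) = (3 7 5 10 11 9 12 6) = [0, 1, 2, 7, 4, 10, 3, 5, 8, 12, 11, 9, 6]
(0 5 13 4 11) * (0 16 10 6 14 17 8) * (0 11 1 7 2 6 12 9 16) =[5, 7, 6, 3, 1, 13, 14, 2, 11, 16, 12, 0, 9, 4, 17, 15, 10, 8] =(0 5 13 4 1 7 2 6 14 17 8 11)(9 16 10 12)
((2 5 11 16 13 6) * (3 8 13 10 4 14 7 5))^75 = (4 16 5 14 10 11 7) = [0, 1, 2, 3, 16, 14, 6, 4, 8, 9, 11, 7, 12, 13, 10, 15, 5]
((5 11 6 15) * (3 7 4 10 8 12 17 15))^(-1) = [0, 1, 2, 6, 7, 15, 11, 3, 10, 9, 4, 5, 8, 13, 14, 17, 16, 12] = (3 6 11 5 15 17 12 8 10 4 7)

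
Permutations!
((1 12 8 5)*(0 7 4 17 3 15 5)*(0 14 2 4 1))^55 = [4, 3, 7, 8, 1, 2, 6, 17, 5, 9, 10, 11, 15, 13, 0, 14, 16, 12] = (0 4 1 3 8 5 2 7 17 12 15 14)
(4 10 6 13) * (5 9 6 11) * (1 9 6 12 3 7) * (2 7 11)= (1 9 12 3 11 5 6 13 4 10 2 7)= [0, 9, 7, 11, 10, 6, 13, 1, 8, 12, 2, 5, 3, 4]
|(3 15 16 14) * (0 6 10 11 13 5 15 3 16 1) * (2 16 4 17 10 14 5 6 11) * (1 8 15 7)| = |(0 11 13 6 14 4 17 10 2 16 5 7 1)(8 15)| = 26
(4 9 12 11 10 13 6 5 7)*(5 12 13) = (4 9 13 6 12 11 10 5 7) = [0, 1, 2, 3, 9, 7, 12, 4, 8, 13, 5, 10, 11, 6]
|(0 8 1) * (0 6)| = 4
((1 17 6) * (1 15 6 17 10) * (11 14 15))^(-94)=(17)(6 14)(11 15)=[0, 1, 2, 3, 4, 5, 14, 7, 8, 9, 10, 15, 12, 13, 6, 11, 16, 17]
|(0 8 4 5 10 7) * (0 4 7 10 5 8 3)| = 6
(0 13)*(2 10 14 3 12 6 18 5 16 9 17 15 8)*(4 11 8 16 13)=[4, 1, 10, 12, 11, 13, 18, 7, 2, 17, 14, 8, 6, 0, 3, 16, 9, 15, 5]=(0 4 11 8 2 10 14 3 12 6 18 5 13)(9 17 15 16)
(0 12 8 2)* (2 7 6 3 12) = (0 2)(3 12 8 7 6) = [2, 1, 0, 12, 4, 5, 3, 6, 7, 9, 10, 11, 8]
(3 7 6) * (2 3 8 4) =(2 3 7 6 8 4) =[0, 1, 3, 7, 2, 5, 8, 6, 4]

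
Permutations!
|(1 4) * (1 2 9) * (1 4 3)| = |(1 3)(2 9 4)| = 6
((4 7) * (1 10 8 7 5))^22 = (1 4 8)(5 7 10) = [0, 4, 2, 3, 8, 7, 6, 10, 1, 9, 5]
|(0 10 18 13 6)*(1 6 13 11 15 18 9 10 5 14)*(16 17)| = 30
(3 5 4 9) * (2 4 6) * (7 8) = (2 4 9 3 5 6)(7 8) = [0, 1, 4, 5, 9, 6, 2, 8, 7, 3]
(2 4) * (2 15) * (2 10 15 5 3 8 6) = (2 4 5 3 8 6)(10 15) = [0, 1, 4, 8, 5, 3, 2, 7, 6, 9, 15, 11, 12, 13, 14, 10]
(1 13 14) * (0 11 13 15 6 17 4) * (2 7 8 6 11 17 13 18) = (0 17 4)(1 15 11 18 2 7 8 6 13 14) = [17, 15, 7, 3, 0, 5, 13, 8, 6, 9, 10, 18, 12, 14, 1, 11, 16, 4, 2]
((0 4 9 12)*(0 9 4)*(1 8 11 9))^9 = [0, 12, 2, 3, 4, 5, 6, 7, 1, 11, 10, 8, 9] = (1 12 9 11 8)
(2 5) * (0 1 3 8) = (0 1 3 8)(2 5) = [1, 3, 5, 8, 4, 2, 6, 7, 0]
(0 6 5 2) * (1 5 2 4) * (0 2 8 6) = (1 5 4)(6 8) = [0, 5, 2, 3, 1, 4, 8, 7, 6]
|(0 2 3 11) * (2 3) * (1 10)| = |(0 3 11)(1 10)| = 6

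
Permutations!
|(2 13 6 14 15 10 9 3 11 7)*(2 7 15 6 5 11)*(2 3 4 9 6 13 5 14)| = |(2 5 11 15 10 6)(4 9)(13 14)| = 6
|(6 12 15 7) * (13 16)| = |(6 12 15 7)(13 16)| = 4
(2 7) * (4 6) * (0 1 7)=(0 1 7 2)(4 6)=[1, 7, 0, 3, 6, 5, 4, 2]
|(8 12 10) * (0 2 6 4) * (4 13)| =|(0 2 6 13 4)(8 12 10)| =15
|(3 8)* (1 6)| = 2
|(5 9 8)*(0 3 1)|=3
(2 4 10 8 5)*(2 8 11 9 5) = (2 4 10 11 9 5 8) = [0, 1, 4, 3, 10, 8, 6, 7, 2, 5, 11, 9]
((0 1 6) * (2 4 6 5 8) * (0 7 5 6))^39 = (0 4 2 8 5 7 6 1) = [4, 0, 8, 3, 2, 7, 1, 6, 5]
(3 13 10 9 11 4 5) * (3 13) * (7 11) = (4 5 13 10 9 7 11) = [0, 1, 2, 3, 5, 13, 6, 11, 8, 7, 9, 4, 12, 10]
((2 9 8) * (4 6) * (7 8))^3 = (2 8 7 9)(4 6) = [0, 1, 8, 3, 6, 5, 4, 9, 7, 2]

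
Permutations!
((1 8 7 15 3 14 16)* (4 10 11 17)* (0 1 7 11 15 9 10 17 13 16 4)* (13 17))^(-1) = (0 17 11 8 1)(3 15 10 9 7 16 13 4 14) = [17, 0, 2, 15, 14, 5, 6, 16, 1, 7, 9, 8, 12, 4, 3, 10, 13, 11]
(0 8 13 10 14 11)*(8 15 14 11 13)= (0 15 14 13 10 11)= [15, 1, 2, 3, 4, 5, 6, 7, 8, 9, 11, 0, 12, 10, 13, 14]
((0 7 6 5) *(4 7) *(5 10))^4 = (0 10 7)(4 5 6) = [10, 1, 2, 3, 5, 6, 4, 0, 8, 9, 7]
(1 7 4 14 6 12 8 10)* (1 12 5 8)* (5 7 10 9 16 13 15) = [0, 10, 2, 3, 14, 8, 7, 4, 9, 16, 12, 11, 1, 15, 6, 5, 13] = (1 10 12)(4 14 6 7)(5 8 9 16 13 15)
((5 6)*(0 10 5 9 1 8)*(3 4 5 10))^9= (10)(0 3 4 5 6 9 1 8)= [3, 8, 2, 4, 5, 6, 9, 7, 0, 1, 10]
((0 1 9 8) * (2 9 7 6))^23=(0 7 2 8 1 6 9)=[7, 6, 8, 3, 4, 5, 9, 2, 1, 0]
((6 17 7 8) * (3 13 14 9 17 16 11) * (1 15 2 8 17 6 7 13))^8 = (1 9 8 11 13 15 6 7 3 14 2 16 17) = [0, 9, 16, 14, 4, 5, 7, 3, 11, 8, 10, 13, 12, 15, 2, 6, 17, 1]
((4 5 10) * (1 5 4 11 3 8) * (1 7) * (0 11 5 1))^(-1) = (0 7 8 3 11)(5 10) = [7, 1, 2, 11, 4, 10, 6, 8, 3, 9, 5, 0]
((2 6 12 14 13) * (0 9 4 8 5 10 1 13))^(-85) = (0 14 12 6 2 13 1 10 5 8 4 9) = [14, 10, 13, 3, 9, 8, 2, 7, 4, 0, 5, 11, 6, 1, 12]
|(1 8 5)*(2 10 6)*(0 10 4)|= 15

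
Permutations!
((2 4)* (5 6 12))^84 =[0, 1, 2, 3, 4, 5, 6, 7, 8, 9, 10, 11, 12] =(12)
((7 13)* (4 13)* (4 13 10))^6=(13)=[0, 1, 2, 3, 4, 5, 6, 7, 8, 9, 10, 11, 12, 13]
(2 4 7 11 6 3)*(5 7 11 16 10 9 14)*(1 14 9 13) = [0, 14, 4, 2, 11, 7, 3, 16, 8, 9, 13, 6, 12, 1, 5, 15, 10] = (1 14 5 7 16 10 13)(2 4 11 6 3)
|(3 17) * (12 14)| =|(3 17)(12 14)| =2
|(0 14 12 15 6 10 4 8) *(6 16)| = |(0 14 12 15 16 6 10 4 8)| = 9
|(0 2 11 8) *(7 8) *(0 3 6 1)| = 8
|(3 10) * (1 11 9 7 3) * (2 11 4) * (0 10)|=9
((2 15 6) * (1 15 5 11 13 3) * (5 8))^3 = (1 2 11)(3 6 5)(8 13 15) = [0, 2, 11, 6, 4, 3, 5, 7, 13, 9, 10, 1, 12, 15, 14, 8]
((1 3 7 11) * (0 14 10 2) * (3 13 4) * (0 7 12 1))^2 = (0 10 7)(1 4 12 13 3)(2 11 14) = [10, 4, 11, 1, 12, 5, 6, 0, 8, 9, 7, 14, 13, 3, 2]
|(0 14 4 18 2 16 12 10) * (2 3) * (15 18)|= |(0 14 4 15 18 3 2 16 12 10)|= 10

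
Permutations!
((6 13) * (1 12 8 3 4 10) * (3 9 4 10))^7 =(6 13) =[0, 1, 2, 3, 4, 5, 13, 7, 8, 9, 10, 11, 12, 6]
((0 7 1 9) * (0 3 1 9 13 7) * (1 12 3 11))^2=(1 7 11 13 9)=[0, 7, 2, 3, 4, 5, 6, 11, 8, 1, 10, 13, 12, 9]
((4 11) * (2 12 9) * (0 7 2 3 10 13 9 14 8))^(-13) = [8, 1, 7, 9, 11, 5, 6, 0, 14, 13, 3, 4, 2, 10, 12] = (0 8 14 12 2 7)(3 9 13 10)(4 11)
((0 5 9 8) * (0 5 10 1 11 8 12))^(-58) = (0 9 8 1)(5 11 10 12) = [9, 0, 2, 3, 4, 11, 6, 7, 1, 8, 12, 10, 5]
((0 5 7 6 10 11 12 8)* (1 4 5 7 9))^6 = [8, 5, 2, 3, 9, 1, 7, 0, 12, 4, 6, 10, 11] = (0 8 12 11 10 6 7)(1 5)(4 9)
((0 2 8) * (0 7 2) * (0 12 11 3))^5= (0 12 11 3)(2 7 8)= [12, 1, 7, 0, 4, 5, 6, 8, 2, 9, 10, 3, 11]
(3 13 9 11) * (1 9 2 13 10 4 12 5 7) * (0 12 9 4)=(0 12 5 7 1 4 9 11 3 10)(2 13)=[12, 4, 13, 10, 9, 7, 6, 1, 8, 11, 0, 3, 5, 2]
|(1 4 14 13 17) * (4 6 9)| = |(1 6 9 4 14 13 17)| = 7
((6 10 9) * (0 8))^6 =[0, 1, 2, 3, 4, 5, 6, 7, 8, 9, 10] =(10)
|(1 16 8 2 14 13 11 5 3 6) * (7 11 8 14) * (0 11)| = 12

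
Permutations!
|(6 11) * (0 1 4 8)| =4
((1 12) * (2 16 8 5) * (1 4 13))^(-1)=(1 13 4 12)(2 5 8 16)=[0, 13, 5, 3, 12, 8, 6, 7, 16, 9, 10, 11, 1, 4, 14, 15, 2]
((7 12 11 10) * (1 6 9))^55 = (1 6 9)(7 10 11 12) = [0, 6, 2, 3, 4, 5, 9, 10, 8, 1, 11, 12, 7]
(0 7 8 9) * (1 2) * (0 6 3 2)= (0 7 8 9 6 3 2 1)= [7, 0, 1, 2, 4, 5, 3, 8, 9, 6]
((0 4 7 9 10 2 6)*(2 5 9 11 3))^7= (11)(5 9 10)= [0, 1, 2, 3, 4, 9, 6, 7, 8, 10, 5, 11]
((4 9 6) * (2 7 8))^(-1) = (2 8 7)(4 6 9) = [0, 1, 8, 3, 6, 5, 9, 2, 7, 4]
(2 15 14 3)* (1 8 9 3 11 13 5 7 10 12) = [0, 8, 15, 2, 4, 7, 6, 10, 9, 3, 12, 13, 1, 5, 11, 14] = (1 8 9 3 2 15 14 11 13 5 7 10 12)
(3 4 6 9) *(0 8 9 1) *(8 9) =(0 9 3 4 6 1) =[9, 0, 2, 4, 6, 5, 1, 7, 8, 3]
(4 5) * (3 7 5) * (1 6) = (1 6)(3 7 5 4) = [0, 6, 2, 7, 3, 4, 1, 5]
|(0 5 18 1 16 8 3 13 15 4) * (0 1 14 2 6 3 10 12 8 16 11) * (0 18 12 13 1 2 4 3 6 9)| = |(0 5 12 8 10 13 15 3 1 11 18 14 4 2 9)| = 15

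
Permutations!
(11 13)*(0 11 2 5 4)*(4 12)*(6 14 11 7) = (0 7 6 14 11 13 2 5 12 4) = [7, 1, 5, 3, 0, 12, 14, 6, 8, 9, 10, 13, 4, 2, 11]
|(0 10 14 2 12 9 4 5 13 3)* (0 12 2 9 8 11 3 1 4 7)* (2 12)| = |(0 10 14 9 7)(1 4 5 13)(2 12 8 11 3)| = 20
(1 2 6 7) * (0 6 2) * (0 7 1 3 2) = (0 6 1 7 3 2) = [6, 7, 0, 2, 4, 5, 1, 3]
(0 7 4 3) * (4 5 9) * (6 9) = (0 7 5 6 9 4 3) = [7, 1, 2, 0, 3, 6, 9, 5, 8, 4]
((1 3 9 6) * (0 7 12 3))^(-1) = (0 1 6 9 3 12 7) = [1, 6, 2, 12, 4, 5, 9, 0, 8, 3, 10, 11, 7]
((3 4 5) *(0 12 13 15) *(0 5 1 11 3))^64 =[5, 1, 2, 3, 4, 15, 6, 7, 8, 9, 10, 11, 0, 12, 14, 13] =(0 5 15 13 12)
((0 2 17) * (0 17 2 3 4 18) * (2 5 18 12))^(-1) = (0 18 5 2 12 4 3) = [18, 1, 12, 0, 3, 2, 6, 7, 8, 9, 10, 11, 4, 13, 14, 15, 16, 17, 5]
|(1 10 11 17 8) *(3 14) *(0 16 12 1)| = |(0 16 12 1 10 11 17 8)(3 14)| = 8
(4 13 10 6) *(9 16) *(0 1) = (0 1)(4 13 10 6)(9 16) = [1, 0, 2, 3, 13, 5, 4, 7, 8, 16, 6, 11, 12, 10, 14, 15, 9]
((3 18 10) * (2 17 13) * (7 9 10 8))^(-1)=(2 13 17)(3 10 9 7 8 18)=[0, 1, 13, 10, 4, 5, 6, 8, 18, 7, 9, 11, 12, 17, 14, 15, 16, 2, 3]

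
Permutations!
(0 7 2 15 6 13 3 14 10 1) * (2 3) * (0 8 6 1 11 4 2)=(0 7 3 14 10 11 4 2 15 1 8 6 13)=[7, 8, 15, 14, 2, 5, 13, 3, 6, 9, 11, 4, 12, 0, 10, 1]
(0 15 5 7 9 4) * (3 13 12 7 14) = (0 15 5 14 3 13 12 7 9 4) = [15, 1, 2, 13, 0, 14, 6, 9, 8, 4, 10, 11, 7, 12, 3, 5]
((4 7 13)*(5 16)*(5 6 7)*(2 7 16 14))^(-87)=(2 4)(5 7)(6 16)(13 14)=[0, 1, 4, 3, 2, 7, 16, 5, 8, 9, 10, 11, 12, 14, 13, 15, 6]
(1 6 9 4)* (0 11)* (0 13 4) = (0 11 13 4 1 6 9) = [11, 6, 2, 3, 1, 5, 9, 7, 8, 0, 10, 13, 12, 4]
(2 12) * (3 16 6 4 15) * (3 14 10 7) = (2 12)(3 16 6 4 15 14 10 7) = [0, 1, 12, 16, 15, 5, 4, 3, 8, 9, 7, 11, 2, 13, 10, 14, 6]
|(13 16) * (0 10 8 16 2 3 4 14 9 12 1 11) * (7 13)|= |(0 10 8 16 7 13 2 3 4 14 9 12 1 11)|= 14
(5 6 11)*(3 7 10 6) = (3 7 10 6 11 5) = [0, 1, 2, 7, 4, 3, 11, 10, 8, 9, 6, 5]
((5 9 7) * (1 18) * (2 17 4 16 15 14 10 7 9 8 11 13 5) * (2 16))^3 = [0, 18, 2, 3, 4, 13, 6, 14, 5, 9, 15, 8, 12, 11, 16, 7, 10, 17, 1] = (1 18)(5 13 11 8)(7 14 16 10 15)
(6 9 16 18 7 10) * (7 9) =(6 7 10)(9 16 18) =[0, 1, 2, 3, 4, 5, 7, 10, 8, 16, 6, 11, 12, 13, 14, 15, 18, 17, 9]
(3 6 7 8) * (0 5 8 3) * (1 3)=[5, 3, 2, 6, 4, 8, 7, 1, 0]=(0 5 8)(1 3 6 7)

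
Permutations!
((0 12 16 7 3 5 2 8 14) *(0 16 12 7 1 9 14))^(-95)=(0 7 3 5 2 8)(1 9 14 16)=[7, 9, 8, 5, 4, 2, 6, 3, 0, 14, 10, 11, 12, 13, 16, 15, 1]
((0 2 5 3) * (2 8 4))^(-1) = [3, 1, 4, 5, 8, 2, 6, 7, 0] = (0 3 5 2 4 8)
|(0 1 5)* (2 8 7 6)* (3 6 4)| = |(0 1 5)(2 8 7 4 3 6)| = 6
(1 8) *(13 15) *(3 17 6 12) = (1 8)(3 17 6 12)(13 15) = [0, 8, 2, 17, 4, 5, 12, 7, 1, 9, 10, 11, 3, 15, 14, 13, 16, 6]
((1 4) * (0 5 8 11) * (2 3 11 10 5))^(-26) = [3, 1, 11, 0, 4, 8, 6, 7, 10, 9, 5, 2] = (0 3)(2 11)(5 8 10)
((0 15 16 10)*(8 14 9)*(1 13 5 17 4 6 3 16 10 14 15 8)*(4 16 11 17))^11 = (17)(0 10 15 8) = [10, 1, 2, 3, 4, 5, 6, 7, 0, 9, 15, 11, 12, 13, 14, 8, 16, 17]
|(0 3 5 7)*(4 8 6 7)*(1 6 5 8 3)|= |(0 1 6 7)(3 8 5 4)|= 4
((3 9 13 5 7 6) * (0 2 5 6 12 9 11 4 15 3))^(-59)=(0 9 5 6 12 2 13 7)(3 11 4 15)=[9, 1, 13, 11, 15, 6, 12, 0, 8, 5, 10, 4, 2, 7, 14, 3]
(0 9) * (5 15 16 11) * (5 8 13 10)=[9, 1, 2, 3, 4, 15, 6, 7, 13, 0, 5, 8, 12, 10, 14, 16, 11]=(0 9)(5 15 16 11 8 13 10)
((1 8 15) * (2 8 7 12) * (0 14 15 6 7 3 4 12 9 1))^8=(0 15 14)(1 9 7 6 8 2 12 4 3)=[15, 9, 12, 1, 3, 5, 8, 6, 2, 7, 10, 11, 4, 13, 0, 14]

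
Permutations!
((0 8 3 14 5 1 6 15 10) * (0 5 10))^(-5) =[10, 8, 2, 1, 4, 0, 3, 7, 5, 9, 15, 11, 12, 13, 6, 14] =(0 10 15 14 6 3 1 8 5)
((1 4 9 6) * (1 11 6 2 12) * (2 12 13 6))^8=(13)=[0, 1, 2, 3, 4, 5, 6, 7, 8, 9, 10, 11, 12, 13]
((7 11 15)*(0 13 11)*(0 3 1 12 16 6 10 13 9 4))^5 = (0 4 9)(1 13)(3 10)(6 7)(11 12)(15 16) = [4, 13, 2, 10, 9, 5, 7, 6, 8, 0, 3, 12, 11, 1, 14, 16, 15]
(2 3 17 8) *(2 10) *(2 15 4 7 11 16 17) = [0, 1, 3, 2, 7, 5, 6, 11, 10, 9, 15, 16, 12, 13, 14, 4, 17, 8] = (2 3)(4 7 11 16 17 8 10 15)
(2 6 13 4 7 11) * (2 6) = (4 7 11 6 13) = [0, 1, 2, 3, 7, 5, 13, 11, 8, 9, 10, 6, 12, 4]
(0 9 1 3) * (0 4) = (0 9 1 3 4) = [9, 3, 2, 4, 0, 5, 6, 7, 8, 1]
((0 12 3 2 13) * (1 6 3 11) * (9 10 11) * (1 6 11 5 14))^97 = [12, 11, 13, 2, 4, 14, 3, 7, 8, 10, 5, 6, 9, 0, 1] = (0 12 9 10 5 14 1 11 6 3 2 13)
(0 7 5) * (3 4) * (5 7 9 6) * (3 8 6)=[9, 1, 2, 4, 8, 0, 5, 7, 6, 3]=(0 9 3 4 8 6 5)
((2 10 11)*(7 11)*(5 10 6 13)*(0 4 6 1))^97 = [11, 7, 10, 3, 2, 4, 1, 13, 8, 9, 6, 5, 12, 0] = (0 11 5 4 2 10 6 1 7 13)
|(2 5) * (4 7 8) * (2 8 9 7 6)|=10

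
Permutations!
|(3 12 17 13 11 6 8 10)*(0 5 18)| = |(0 5 18)(3 12 17 13 11 6 8 10)| = 24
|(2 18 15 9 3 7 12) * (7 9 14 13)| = 14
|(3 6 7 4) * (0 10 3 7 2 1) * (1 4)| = |(0 10 3 6 2 4 7 1)| = 8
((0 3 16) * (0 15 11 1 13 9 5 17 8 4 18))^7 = (0 9 3 5 16 17 15 8 11 4 1 18 13) = [9, 18, 2, 5, 1, 16, 6, 7, 11, 3, 10, 4, 12, 0, 14, 8, 17, 15, 13]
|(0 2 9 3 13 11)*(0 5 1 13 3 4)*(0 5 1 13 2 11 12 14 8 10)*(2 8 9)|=|(0 11 1 8 10)(4 5 13 12 14 9)|=30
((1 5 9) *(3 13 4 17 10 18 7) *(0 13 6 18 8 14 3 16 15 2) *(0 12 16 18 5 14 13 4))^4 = (18)(0 8 17)(1 5 3)(4 13 10)(6 14 9) = [8, 5, 2, 1, 13, 3, 14, 7, 17, 6, 4, 11, 12, 10, 9, 15, 16, 0, 18]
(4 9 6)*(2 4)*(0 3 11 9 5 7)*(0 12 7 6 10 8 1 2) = (0 3 11 9 10 8 1 2 4 5 6)(7 12) = [3, 2, 4, 11, 5, 6, 0, 12, 1, 10, 8, 9, 7]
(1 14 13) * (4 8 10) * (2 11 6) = (1 14 13)(2 11 6)(4 8 10) = [0, 14, 11, 3, 8, 5, 2, 7, 10, 9, 4, 6, 12, 1, 13]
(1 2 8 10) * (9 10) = (1 2 8 9 10) = [0, 2, 8, 3, 4, 5, 6, 7, 9, 10, 1]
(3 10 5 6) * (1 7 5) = (1 7 5 6 3 10) = [0, 7, 2, 10, 4, 6, 3, 5, 8, 9, 1]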